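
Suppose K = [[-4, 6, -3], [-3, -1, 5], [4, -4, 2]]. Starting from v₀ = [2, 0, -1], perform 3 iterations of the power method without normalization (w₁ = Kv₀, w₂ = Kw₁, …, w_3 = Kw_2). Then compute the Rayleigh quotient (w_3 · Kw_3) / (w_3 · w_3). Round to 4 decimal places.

w1 = Kv₀ = ((-4)·2 + 6·0 + (-3)·(-1); (-3)·2 + (-1)·0 + 5·(-1); 4·2 + (-4)·0 + 2·(-1)) = (-5, -11, 6)
w2 = Kw1 = ((-4)·(-5) + 6·(-11) + (-3)·6; (-3)·(-5) + (-1)·(-11) + 5·6; 4·(-5) + (-4)·(-11) + 2·6) = (-64, 56, 36)
w3 = Kw2 = (484, 316, -408)
Kw3 = (1184, -3808, -144)
w3·Kw3 = 484·1184 + 316·(-3808) + (-408)·(-144) = -571520; w3·w3 = 484·484 + 316·316 + (-408)·(-408) = 500576
λ ≈ -571520/500576 = -1.1417

-1.1417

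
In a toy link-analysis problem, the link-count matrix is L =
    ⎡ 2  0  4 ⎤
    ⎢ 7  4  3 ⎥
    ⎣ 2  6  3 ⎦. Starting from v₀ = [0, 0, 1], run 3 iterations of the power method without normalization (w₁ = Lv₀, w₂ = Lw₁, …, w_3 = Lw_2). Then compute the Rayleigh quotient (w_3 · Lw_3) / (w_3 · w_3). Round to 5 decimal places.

w1 = Lv₀ = (2·0 + 0·0 + 4·1; 7·0 + 4·0 + 3·1; 2·0 + 6·0 + 3·1) = (4, 3, 3)
w2 = Lw1 = (2·4 + 0·3 + 4·3; 7·4 + 4·3 + 3·3; 2·4 + 6·3 + 3·3) = (20, 49, 35)
w3 = Lw2 = (180, 441, 439)
Lw3 = (2116, 4341, 4323)
w3·Lw3 = 180·2116 + 441·4341 + 439·4323 = 4193058; w3·w3 = 180·180 + 441·441 + 439·439 = 419602
λ ≈ 4193058/419602 = 9.99294

λ ≈ 9.99294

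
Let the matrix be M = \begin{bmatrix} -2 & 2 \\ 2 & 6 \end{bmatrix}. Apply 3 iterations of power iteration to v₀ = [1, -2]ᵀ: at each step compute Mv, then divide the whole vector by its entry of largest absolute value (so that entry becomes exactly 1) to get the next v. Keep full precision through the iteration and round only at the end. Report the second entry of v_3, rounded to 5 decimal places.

1.00000

Mv0 = (-6.000000, -10.000000); divide by -10.000000 → v1 = (0.600000, 1.000000)
Mv1 = (0.800000, 7.200000); divide by 7.200000 → v2 = (0.111111, 1.000000)
Mv2 = (1.777778, 6.222222); divide by 6.222222 → v3 = (0.285714, 1.000000)
Requested entry of v3: -448/-448 = 1.00000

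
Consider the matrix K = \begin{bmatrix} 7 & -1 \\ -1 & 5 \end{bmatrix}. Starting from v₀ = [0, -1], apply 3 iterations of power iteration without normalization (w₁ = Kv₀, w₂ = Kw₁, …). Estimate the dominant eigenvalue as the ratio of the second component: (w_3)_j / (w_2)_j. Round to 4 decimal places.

5.4615

w1 = Kv₀ = (1, -5)
w2 = Kw1 = (12, -26)
w3 = Kw2 = (110, -142)
Ratio at component: -142 / -26 = 5.4615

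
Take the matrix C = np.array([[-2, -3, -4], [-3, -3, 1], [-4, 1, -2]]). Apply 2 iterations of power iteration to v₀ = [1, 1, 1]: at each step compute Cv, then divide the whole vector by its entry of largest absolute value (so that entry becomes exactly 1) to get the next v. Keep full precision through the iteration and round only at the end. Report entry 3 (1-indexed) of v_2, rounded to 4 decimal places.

Cv0 = (-9.00000, -5.00000, -5.00000); divide by -9.00000 → v1 = (1.00000, 0.55556, 0.55556)
Cv1 = (-5.88889, -4.11111, -4.55556); divide by -5.88889 → v2 = (1.00000, 0.69811, 0.77358)
Requested entry of v2: 41/53 = 0.7736

0.7736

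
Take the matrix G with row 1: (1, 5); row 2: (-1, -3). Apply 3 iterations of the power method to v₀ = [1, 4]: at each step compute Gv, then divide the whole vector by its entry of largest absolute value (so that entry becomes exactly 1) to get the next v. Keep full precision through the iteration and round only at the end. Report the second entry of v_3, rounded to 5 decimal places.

-0.21739

Gv0 = (21.000000, -13.000000); divide by 21.000000 → v1 = (1.000000, -0.619048)
Gv1 = (-2.095238, 0.857143); divide by -2.095238 → v2 = (1.000000, -0.409091)
Gv2 = (-1.045455, 0.227273); divide by -1.045455 → v3 = (1.000000, -0.217391)
Requested entry of v3: -10/46 = -0.21739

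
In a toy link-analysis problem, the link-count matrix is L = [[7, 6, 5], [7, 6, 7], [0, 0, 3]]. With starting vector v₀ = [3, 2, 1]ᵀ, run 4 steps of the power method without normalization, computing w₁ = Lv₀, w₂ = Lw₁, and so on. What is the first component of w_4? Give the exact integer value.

w1 = Lv₀ = (7·3 + 6·2 + 5·1; 7·3 + 6·2 + 7·1; 0·3 + 0·2 + 3·1) = (38, 40, 3)
w2 = Lw1 = (7·38 + 6·40 + 5·3; 7·38 + 6·40 + 7·3; 0·38 + 0·40 + 3·3) = (521, 527, 9)
w3 = Lw2 = (6854, 6872, 27)
w4 = Lw3 = (89345, 89399, 81)
The requested component of w4 is 89345.

89345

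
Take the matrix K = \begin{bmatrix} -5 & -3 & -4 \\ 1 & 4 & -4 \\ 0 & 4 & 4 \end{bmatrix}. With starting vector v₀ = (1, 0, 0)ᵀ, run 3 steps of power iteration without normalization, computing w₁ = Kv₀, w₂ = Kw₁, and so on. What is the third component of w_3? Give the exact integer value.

12

w1 = Kv₀ = ((-5)·1 + (-3)·0 + (-4)·0; 1·1 + 4·0 + (-4)·0; 0·1 + 4·0 + 4·0) = (-5, 1, 0)
w2 = Kw1 = ((-5)·(-5) + (-3)·1 + (-4)·0; 1·(-5) + 4·1 + (-4)·0; 0·(-5) + 4·1 + 4·0) = (22, -1, 4)
w3 = Kw2 = (-123, 2, 12)
The requested component of w3 is 12.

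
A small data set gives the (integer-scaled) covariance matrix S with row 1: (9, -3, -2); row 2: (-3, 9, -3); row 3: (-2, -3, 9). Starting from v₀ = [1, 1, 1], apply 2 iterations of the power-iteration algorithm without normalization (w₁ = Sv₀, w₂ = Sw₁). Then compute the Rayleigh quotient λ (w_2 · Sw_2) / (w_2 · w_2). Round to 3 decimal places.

6.089

w1 = Sv₀ = (9·1 + (-3)·1 + (-2)·1; (-3)·1 + 9·1 + (-3)·1; (-2)·1 + (-3)·1 + 9·1) = (4, 3, 4)
w2 = Sw1 = (9·4 + (-3)·3 + (-2)·4; (-3)·4 + 9·3 + (-3)·4; (-2)·4 + (-3)·3 + 9·4) = (19, 3, 19)
Sw2 = (124, -87, 124)
w2·Sw2 = 19·124 + 3·(-87) + 19·124 = 4451; w2·w2 = 19·19 + 3·3 + 19·19 = 731
λ ≈ 4451/731 = 6.089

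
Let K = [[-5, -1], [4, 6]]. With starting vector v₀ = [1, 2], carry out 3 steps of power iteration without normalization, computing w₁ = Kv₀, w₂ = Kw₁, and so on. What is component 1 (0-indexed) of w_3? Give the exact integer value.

484

w1 = Kv₀ = (-7, 16)
w2 = Kw1 = (19, 68)
w3 = Kw2 = (-163, 484)
The requested component of w3 is 484.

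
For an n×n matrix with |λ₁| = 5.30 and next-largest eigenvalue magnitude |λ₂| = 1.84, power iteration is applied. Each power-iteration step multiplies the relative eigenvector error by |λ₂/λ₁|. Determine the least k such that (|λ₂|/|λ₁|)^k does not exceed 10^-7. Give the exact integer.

|λ₂/λ₁| = 1.84/5.30 = 0.34717
Need k ≥ ln(10^-7) / ln(0.34717) = -16.1181 / -1.0579 ≈ 15.235
Smallest integer k satisfying the bound: 16

16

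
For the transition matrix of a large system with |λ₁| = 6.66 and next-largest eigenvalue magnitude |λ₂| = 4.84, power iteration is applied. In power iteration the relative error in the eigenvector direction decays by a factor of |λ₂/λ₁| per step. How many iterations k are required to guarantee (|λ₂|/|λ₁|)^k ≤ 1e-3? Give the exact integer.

22

|λ₂/λ₁| = 4.84/6.66 = 0.72673
Need k ≥ ln(1e-3) / ln(0.72673) = -6.9078 / -0.3192 ≈ 21.641
Smallest integer k satisfying the bound: 22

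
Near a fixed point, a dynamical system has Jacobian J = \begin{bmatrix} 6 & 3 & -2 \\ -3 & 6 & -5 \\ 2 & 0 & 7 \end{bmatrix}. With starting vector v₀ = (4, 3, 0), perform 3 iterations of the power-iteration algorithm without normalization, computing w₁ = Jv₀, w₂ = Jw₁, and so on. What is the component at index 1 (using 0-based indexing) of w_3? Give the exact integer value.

w1 = Jv₀ = (33, 6, 8)
w2 = Jw1 = (200, -103, 122)
w3 = Jw2 = (647, -1828, 1254)
The requested component of w3 is -1828.

-1828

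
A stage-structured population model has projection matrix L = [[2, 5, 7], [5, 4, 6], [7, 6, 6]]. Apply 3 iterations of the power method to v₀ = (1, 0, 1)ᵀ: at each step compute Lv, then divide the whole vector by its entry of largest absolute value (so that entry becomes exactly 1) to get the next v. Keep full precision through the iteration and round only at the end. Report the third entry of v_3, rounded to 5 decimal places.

1.00000

Lv0 = (9.000000, 11.000000, 13.000000); divide by 13.000000 → v1 = (0.692308, 0.846154, 1.000000)
Lv1 = (12.615385, 12.846154, 15.923077); divide by 15.923077 → v2 = (0.792271, 0.806763, 1.000000)
Lv2 = (12.618357, 13.188406, 16.386473); divide by 16.386473 → v3 = (0.770047, 0.804835, 1.000000)
Requested entry of v3: 3392/3392 = 1.00000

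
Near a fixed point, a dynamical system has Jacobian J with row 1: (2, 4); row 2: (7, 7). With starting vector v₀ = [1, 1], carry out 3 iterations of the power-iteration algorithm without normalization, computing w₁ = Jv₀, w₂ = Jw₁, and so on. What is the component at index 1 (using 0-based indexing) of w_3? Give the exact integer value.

1456

w1 = Jv₀ = (2·1 + 4·1; 7·1 + 7·1) = (6, 14)
w2 = Jw1 = (2·6 + 4·14; 7·6 + 7·14) = (68, 140)
w3 = Jw2 = (696, 1456)
The requested component of w3 is 1456.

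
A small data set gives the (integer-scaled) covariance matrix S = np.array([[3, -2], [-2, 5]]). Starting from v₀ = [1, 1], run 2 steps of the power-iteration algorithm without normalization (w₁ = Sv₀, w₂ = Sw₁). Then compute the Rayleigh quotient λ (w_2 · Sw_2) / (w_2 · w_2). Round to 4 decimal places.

w1 = Sv₀ = (3·1 + (-2)·1; (-2)·1 + 5·1) = (1, 3)
w2 = Sw1 = (3·1 + (-2)·3; (-2)·1 + 5·3) = (-3, 13)
Sw2 = (-35, 71)
w2·Sw2 = (-3)·(-35) + 13·71 = 1028; w2·w2 = (-3)·(-3) + 13·13 = 178
λ ≈ 1028/178 = 5.7753

λ ≈ 5.7753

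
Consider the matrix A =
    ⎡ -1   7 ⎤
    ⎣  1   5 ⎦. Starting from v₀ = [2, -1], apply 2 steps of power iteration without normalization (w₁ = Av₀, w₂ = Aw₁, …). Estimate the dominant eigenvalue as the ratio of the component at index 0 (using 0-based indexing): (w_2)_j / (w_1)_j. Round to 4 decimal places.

λ ≈ 1.3333

w1 = Av₀ = ((-1)·2 + 7·(-1); 1·2 + 5·(-1)) = (-9, -3)
w2 = Aw1 = ((-1)·(-9) + 7·(-3); 1·(-9) + 5·(-3)) = (-12, -24)
Ratio at component: -12 / -9 = 1.3333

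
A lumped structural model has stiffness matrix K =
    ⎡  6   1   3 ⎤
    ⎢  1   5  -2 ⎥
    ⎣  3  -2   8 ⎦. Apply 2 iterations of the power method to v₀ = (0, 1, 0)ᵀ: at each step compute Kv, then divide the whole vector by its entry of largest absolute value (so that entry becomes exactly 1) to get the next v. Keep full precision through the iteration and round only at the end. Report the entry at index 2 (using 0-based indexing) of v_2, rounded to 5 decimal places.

-0.76667

Kv0 = (1.000000, 5.000000, -2.000000); divide by 5.000000 → v1 = (0.200000, 1.000000, -0.400000)
Kv1 = (1.000000, 6.000000, -4.600000); divide by 6.000000 → v2 = (0.166667, 1.000000, -0.766667)
Requested entry of v2: -23/30 = -0.76667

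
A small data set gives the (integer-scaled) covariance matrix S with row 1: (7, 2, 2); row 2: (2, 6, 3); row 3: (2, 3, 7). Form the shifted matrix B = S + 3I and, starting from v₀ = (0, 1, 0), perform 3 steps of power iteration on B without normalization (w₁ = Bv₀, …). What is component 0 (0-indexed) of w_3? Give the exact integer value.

750

B = S + 3I has rows (10, 2, 2); (2, 9, 3); (2, 3, 10)
w1 = Bv₀ = (10·0 + 2·1 + 2·0; 2·0 + 9·1 + 3·0; 2·0 + 3·1 + 10·0) = (2, 9, 3)
w2 = Bw1 = (10·2 + 2·9 + 2·3; 2·2 + 9·9 + 3·3; 2·2 + 3·9 + 10·3) = (44, 94, 61)
w3 = Bw2 = (750, 1117, 980)
Requested component of w3: 750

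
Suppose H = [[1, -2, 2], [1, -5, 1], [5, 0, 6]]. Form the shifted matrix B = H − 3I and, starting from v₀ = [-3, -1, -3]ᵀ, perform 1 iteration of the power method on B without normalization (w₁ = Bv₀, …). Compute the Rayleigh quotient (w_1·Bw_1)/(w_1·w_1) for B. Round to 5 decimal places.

B = H − 3I has rows (-2, -2, 2); (1, -8, 1); (5, 0, 3)
w1 = Bv₀ = (2, 2, -24)
Bw1 = (-56, -38, -62)
w1·Bw1 = 1300; w1·w1 = 584; μ ≈ 1300/584 = 2.22603

μ ≈ 2.22603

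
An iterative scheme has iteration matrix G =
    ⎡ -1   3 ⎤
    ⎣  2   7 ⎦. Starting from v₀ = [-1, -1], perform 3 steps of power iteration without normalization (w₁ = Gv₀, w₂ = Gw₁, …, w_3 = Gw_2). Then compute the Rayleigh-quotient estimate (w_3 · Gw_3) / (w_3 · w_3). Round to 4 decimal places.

w1 = Gv₀ = (-2, -9)
w2 = Gw1 = (-25, -67)
w3 = Gw2 = (-176, -519)
Gw3 = (-1381, -3985)
w3·Gw3 = (-176)·(-1381) + (-519)·(-3985) = 2311271; w3·w3 = (-176)·(-176) + (-519)·(-519) = 300337
λ ≈ 2311271/300337 = 7.6956

7.6956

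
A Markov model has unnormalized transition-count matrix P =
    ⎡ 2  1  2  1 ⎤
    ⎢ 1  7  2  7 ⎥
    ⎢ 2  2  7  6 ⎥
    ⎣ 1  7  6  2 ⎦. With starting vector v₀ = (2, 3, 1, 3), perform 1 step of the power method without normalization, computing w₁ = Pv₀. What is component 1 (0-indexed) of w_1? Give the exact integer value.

46

w1 = Pv₀ = (12, 46, 35, 35)
The requested component of w1 is 46.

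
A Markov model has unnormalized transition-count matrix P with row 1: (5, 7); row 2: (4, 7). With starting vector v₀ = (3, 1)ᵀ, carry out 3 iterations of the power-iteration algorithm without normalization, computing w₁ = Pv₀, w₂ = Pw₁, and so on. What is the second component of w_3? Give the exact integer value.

2519

w1 = Pv₀ = (5·3 + 7·1; 4·3 + 7·1) = (22, 19)
w2 = Pw1 = (5·22 + 7·19; 4·22 + 7·19) = (243, 221)
w3 = Pw2 = (2762, 2519)
The requested component of w3 is 2519.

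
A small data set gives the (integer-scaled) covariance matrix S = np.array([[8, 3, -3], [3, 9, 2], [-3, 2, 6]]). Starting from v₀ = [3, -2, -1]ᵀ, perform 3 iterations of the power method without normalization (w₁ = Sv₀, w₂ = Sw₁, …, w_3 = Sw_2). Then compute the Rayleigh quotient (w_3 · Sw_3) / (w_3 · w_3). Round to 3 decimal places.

λ ≈ 9.720

w1 = Sv₀ = (8·3 + 3·(-2) + (-3)·(-1); 3·3 + 9·(-2) + 2·(-1); (-3)·3 + 2·(-2) + 6·(-1)) = (21, -11, -19)
w2 = Sw1 = (8·21 + 3·(-11) + (-3)·(-19); 3·21 + 9·(-11) + 2·(-19); (-3)·21 + 2·(-11) + 6·(-19)) = (192, -74, -199)
w3 = Sw2 = (1911, -488, -1918)
Sw3 = (19578, -2495, -18217)
w3·Sw3 = 1911·19578 + (-488)·(-2495) + (-1918)·(-18217) = 73571324; w3·w3 = 1911·1911 + (-488)·(-488) + (-1918)·(-1918) = 7568789
λ ≈ 73571324/7568789 = 9.720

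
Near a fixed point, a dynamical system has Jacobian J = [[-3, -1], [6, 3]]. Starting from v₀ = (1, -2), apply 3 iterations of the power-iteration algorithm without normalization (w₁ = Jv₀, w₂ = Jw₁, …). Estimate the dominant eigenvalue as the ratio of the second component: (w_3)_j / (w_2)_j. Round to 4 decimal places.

w1 = Jv₀ = ((-3)·1 + (-1)·(-2); 6·1 + 3·(-2)) = (-1, 0)
w2 = Jw1 = ((-3)·(-1) + (-1)·0; 6·(-1) + 3·0) = (3, -6)
w3 = Jw2 = (-3, 0)
Ratio at component: 0 / -6 = 0.0000

λ ≈ 0.0000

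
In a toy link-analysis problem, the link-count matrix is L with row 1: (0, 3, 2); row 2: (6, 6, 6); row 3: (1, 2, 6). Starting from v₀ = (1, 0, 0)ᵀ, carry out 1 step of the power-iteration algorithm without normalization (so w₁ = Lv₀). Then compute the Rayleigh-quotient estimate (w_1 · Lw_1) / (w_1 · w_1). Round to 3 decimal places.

λ ≈ 7.297

w1 = Lv₀ = (0·1 + 3·0 + 2·0; 6·1 + 6·0 + 6·0; 1·1 + 2·0 + 6·0) = (0, 6, 1)
Lw1 = (20, 42, 18)
w1·Lw1 = 0·20 + 6·42 + 1·18 = 270; w1·w1 = 0·0 + 6·6 + 1·1 = 37
λ ≈ 270/37 = 7.297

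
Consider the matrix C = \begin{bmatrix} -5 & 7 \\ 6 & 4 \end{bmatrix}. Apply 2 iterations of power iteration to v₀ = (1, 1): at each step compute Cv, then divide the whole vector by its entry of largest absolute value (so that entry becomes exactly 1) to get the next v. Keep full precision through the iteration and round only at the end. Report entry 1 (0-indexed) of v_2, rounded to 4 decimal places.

0.8667

Cv0 = (2.00000, 10.00000); divide by 10.00000 → v1 = (0.20000, 1.00000)
Cv1 = (6.00000, 5.20000); divide by 6.00000 → v2 = (1.00000, 0.86667)
Requested entry of v2: 52/60 = 0.8667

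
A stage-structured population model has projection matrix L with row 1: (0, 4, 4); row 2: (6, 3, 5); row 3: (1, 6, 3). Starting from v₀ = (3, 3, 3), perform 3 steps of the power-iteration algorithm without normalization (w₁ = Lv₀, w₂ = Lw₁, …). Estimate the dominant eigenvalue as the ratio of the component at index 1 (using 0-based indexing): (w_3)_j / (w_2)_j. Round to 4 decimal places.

w1 = Lv₀ = (0·3 + 4·3 + 4·3; 6·3 + 3·3 + 5·3; 1·3 + 6·3 + 3·3) = (24, 42, 30)
w2 = Lw1 = (0·24 + 4·42 + 4·30; 6·24 + 3·42 + 5·30; 1·24 + 6·42 + 3·30) = (288, 420, 366)
w3 = Lw2 = (3144, 4818, 3906)
Ratio at component: 4818 / 420 = 11.4714

λ ≈ 11.4714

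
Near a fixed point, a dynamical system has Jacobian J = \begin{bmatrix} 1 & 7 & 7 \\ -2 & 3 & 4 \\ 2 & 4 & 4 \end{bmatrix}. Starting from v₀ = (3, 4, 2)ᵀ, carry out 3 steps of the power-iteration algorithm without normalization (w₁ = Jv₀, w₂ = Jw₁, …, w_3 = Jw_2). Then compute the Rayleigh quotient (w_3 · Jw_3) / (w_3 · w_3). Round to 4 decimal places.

w1 = Jv₀ = (45, 14, 30)
w2 = Jw1 = (353, 72, 266)
w3 = Jw2 = (2719, 574, 2058)
Jw3 = (21143, 4516, 15966)
w3·Jw3 = 2719·21143 + 574·4516 + 2058·15966 = 92938029; w3·w3 = 2719·2719 + 574·574 + 2058·2058 = 11957801
λ ≈ 92938029/11957801 = 7.7722

λ ≈ 7.7722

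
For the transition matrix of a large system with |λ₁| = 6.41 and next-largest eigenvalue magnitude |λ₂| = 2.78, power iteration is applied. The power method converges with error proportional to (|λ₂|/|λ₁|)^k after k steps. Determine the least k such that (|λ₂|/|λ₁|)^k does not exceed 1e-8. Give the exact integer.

|λ₂/λ₁| = 2.78/6.41 = 0.43370
Need k ≥ ln(1e-8) / ln(0.43370) = -18.4207 / -0.8354 ≈ 22.050
Smallest integer k satisfying the bound: 23

23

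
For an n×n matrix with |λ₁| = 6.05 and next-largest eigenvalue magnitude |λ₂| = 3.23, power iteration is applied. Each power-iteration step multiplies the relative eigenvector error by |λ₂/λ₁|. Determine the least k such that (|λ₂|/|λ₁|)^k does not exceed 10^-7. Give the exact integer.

26

|λ₂/λ₁| = 3.23/6.05 = 0.53388
Need k ≥ ln(10^-7) / ln(0.53388) = -16.1181 / -0.6276 ≈ 25.683
Smallest integer k satisfying the bound: 26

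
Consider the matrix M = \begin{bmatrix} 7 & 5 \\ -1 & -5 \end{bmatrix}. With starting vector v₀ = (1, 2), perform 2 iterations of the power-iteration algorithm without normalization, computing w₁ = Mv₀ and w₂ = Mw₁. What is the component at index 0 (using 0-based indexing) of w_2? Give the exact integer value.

w1 = Mv₀ = (17, -11)
w2 = Mw1 = (64, 38)
The requested component of w2 is 64.

64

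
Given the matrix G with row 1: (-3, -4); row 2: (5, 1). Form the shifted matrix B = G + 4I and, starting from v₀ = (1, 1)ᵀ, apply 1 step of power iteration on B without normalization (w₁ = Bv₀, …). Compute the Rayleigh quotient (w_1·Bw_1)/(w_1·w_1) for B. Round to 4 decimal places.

B = G + 4I has rows (1, -4); (5, 5)
w1 = Bv₀ = (-3, 10)
Bw1 = (-43, 35)
w1·Bw1 = 479; w1·w1 = 109; μ ≈ 479/109 = 4.3945

4.3945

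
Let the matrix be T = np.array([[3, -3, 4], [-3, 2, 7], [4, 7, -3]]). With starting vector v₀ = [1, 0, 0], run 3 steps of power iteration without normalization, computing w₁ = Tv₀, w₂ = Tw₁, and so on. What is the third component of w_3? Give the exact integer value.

w1 = Tv₀ = (3, -3, 4)
w2 = Tw1 = (34, 13, -21)
w3 = Tw2 = (-21, -223, 290)
The requested component of w3 is 290.

290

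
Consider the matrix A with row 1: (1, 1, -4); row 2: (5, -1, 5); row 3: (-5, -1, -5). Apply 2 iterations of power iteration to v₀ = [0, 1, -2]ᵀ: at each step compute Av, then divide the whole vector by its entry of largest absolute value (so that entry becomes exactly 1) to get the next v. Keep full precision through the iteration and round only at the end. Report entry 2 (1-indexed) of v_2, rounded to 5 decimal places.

Av0 = (9.000000, -11.000000, 9.000000); divide by -11.000000 → v1 = (-0.818182, 1.000000, -0.818182)
Av1 = (3.454545, -9.181818, 7.181818); divide by -9.181818 → v2 = (-0.376238, 1.000000, -0.782178)
Requested entry of v2: 101/101 = 1.00000

1.00000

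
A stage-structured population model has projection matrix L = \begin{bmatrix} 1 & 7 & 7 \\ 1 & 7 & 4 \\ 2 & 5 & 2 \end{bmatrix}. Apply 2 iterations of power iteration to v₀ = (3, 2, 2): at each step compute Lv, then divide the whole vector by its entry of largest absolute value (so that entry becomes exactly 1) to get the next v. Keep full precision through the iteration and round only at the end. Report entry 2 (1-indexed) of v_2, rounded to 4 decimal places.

0.8266

Lv0 = (31.00000, 25.00000, 20.00000); divide by 31.00000 → v1 = (1.00000, 0.80645, 0.64516)
Lv1 = (11.16129, 9.22581, 7.32258); divide by 11.16129 → v2 = (1.00000, 0.82659, 0.65607)
Requested entry of v2: 286/346 = 0.8266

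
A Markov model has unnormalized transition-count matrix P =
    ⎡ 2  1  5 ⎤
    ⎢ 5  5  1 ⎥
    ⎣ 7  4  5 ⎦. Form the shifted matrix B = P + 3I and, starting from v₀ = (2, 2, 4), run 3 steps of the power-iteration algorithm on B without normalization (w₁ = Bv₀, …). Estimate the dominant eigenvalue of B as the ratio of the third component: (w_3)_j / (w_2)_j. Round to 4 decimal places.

B = P + 3I has rows (5, 1, 5); (5, 8, 1); (7, 4, 8)
w1 = Bv₀ = (32, 30, 54)
w2 = Bw1 = (460, 454, 776)
w3 = Bw2 = (6634, 6708, 11244)
Ratio: 11244/776 = 14.4897

μ ≈ 14.4897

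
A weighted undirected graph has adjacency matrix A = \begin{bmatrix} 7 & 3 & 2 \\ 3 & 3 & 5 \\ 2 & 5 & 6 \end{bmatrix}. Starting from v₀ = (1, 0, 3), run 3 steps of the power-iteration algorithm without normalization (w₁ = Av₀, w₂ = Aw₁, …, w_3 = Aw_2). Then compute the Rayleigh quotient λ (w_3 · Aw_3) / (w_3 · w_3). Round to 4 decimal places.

w1 = Av₀ = (7·1 + 3·0 + 2·3; 3·1 + 3·0 + 5·3; 2·1 + 5·0 + 6·3) = (13, 18, 20)
w2 = Aw1 = (7·13 + 3·18 + 2·20; 3·13 + 3·18 + 5·20; 2·13 + 5·18 + 6·20) = (185, 193, 236)
w3 = Aw2 = (2346, 2314, 2751)
Aw3 = (28866, 27735, 32768)
w3·Aw3 = 2346·28866 + 2314·27735 + 2751·32768 = 222043194; w3·w3 = 2346·2346 + 2314·2314 + 2751·2751 = 18426313
λ ≈ 222043194/18426313 = 12.0503

λ ≈ 12.0503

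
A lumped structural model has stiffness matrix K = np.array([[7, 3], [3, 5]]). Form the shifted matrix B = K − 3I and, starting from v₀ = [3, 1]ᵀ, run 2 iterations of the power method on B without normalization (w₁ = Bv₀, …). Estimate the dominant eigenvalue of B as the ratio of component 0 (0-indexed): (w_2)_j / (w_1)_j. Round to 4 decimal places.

6.2000

B = K − 3I has rows (4, 3); (3, 2)
w1 = Bv₀ = (15, 11)
w2 = Bw1 = (93, 67)
Ratio: 93/15 = 6.2000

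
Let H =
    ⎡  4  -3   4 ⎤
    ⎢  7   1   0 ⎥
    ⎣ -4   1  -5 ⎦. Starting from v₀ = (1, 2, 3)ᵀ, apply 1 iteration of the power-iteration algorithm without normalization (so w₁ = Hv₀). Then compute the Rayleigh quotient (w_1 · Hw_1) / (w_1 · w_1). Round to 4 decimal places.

w1 = Hv₀ = (4·1 + (-3)·2 + 4·3; 7·1 + 1·2 + 0·3; (-4)·1 + 1·2 + (-5)·3) = (10, 9, -17)
Hw1 = (-55, 79, 54)
w1·Hw1 = 10·(-55) + 9·79 + (-17)·54 = -757; w1·w1 = 10·10 + 9·9 + (-17)·(-17) = 470
λ ≈ -757/470 = -1.6106

λ ≈ -1.6106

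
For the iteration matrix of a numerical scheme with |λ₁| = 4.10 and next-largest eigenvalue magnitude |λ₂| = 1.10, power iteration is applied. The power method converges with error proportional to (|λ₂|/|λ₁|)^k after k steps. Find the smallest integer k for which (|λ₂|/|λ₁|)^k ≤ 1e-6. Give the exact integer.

11

|λ₂/λ₁| = 1.10/4.10 = 0.26829
Need k ≥ ln(1e-6) / ln(0.26829) = -13.8155 / -1.3157 ≈ 10.501
Smallest integer k satisfying the bound: 11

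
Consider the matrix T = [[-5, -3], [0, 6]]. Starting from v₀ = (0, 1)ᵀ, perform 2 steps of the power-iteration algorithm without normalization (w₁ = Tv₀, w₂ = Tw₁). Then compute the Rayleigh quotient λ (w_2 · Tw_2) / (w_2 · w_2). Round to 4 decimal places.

λ ≈ 6.1724

w1 = Tv₀ = ((-5)·0 + (-3)·1; 0·0 + 6·1) = (-3, 6)
w2 = Tw1 = ((-5)·(-3) + (-3)·6; 0·(-3) + 6·6) = (-3, 36)
Tw2 = (-93, 216)
w2·Tw2 = (-3)·(-93) + 36·216 = 8055; w2·w2 = (-3)·(-3) + 36·36 = 1305
λ ≈ 8055/1305 = 6.1724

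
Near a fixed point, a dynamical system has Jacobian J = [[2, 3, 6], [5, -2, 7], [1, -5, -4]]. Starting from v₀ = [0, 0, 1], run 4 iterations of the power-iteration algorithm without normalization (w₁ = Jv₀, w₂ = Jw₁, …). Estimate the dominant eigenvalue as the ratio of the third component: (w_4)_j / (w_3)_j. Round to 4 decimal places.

w1 = Jv₀ = (2·0 + 3·0 + 6·1; 5·0 + (-2)·0 + 7·1; 1·0 + (-5)·0 + (-4)·1) = (6, 7, -4)
w2 = Jw1 = (2·6 + 3·7 + 6·(-4); 5·6 + (-2)·7 + 7·(-4); 1·6 + (-5)·7 + (-4)·(-4)) = (9, -12, -13)
w3 = Jw2 = (-96, -22, 121)
w4 = Jw3 = (468, 411, -470)
Ratio at component: -470 / 121 = -3.8843

λ ≈ -3.8843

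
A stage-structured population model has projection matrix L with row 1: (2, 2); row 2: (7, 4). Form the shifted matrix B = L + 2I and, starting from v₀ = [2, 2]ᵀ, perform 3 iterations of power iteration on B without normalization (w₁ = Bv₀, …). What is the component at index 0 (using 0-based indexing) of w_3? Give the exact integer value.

B = L + 2I has rows (4, 2); (7, 6)
w1 = Bv₀ = (4·2 + 2·2; 7·2 + 6·2) = (12, 26)
w2 = Bw1 = (4·12 + 2·26; 7·12 + 6·26) = (100, 240)
w3 = Bw2 = (880, 2140)
Requested component of w3: 880

880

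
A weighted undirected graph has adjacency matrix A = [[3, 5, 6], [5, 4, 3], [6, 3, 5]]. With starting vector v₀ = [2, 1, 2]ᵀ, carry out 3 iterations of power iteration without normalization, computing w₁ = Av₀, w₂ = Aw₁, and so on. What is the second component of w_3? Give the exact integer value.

w1 = Av₀ = (3·2 + 5·1 + 6·2; 5·2 + 4·1 + 3·2; 6·2 + 3·1 + 5·2) = (23, 20, 25)
w2 = Aw1 = (3·23 + 5·20 + 6·25; 5·23 + 4·20 + 3·25; 6·23 + 3·20 + 5·25) = (319, 270, 323)
w3 = Aw2 = (4245, 3644, 4339)
The requested component of w3 is 3644.

3644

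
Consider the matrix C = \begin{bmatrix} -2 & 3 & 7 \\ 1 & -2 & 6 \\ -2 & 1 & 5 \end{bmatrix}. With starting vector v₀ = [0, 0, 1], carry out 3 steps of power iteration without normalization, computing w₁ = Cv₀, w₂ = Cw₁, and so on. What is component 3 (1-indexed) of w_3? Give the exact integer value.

w1 = Cv₀ = ((-2)·0 + 3·0 + 7·1; 1·0 + (-2)·0 + 6·1; (-2)·0 + 1·0 + 5·1) = (7, 6, 5)
w2 = Cw1 = ((-2)·7 + 3·6 + 7·5; 1·7 + (-2)·6 + 6·5; (-2)·7 + 1·6 + 5·5) = (39, 25, 17)
w3 = Cw2 = (116, 91, 32)
The requested component of w3 is 32.

32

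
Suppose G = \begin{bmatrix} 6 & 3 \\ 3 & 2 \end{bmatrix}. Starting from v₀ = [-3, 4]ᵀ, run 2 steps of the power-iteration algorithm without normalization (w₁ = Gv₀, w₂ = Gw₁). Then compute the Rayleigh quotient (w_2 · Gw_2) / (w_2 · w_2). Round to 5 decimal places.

λ ≈ 7.60333

w1 = Gv₀ = (6·(-3) + 3·4; 3·(-3) + 2·4) = (-6, -1)
w2 = Gw1 = (6·(-6) + 3·(-1); 3·(-6) + 2·(-1)) = (-39, -20)
Gw2 = (-294, -157)
w2·Gw2 = (-39)·(-294) + (-20)·(-157) = 14606; w2·w2 = (-39)·(-39) + (-20)·(-20) = 1921
λ ≈ 14606/1921 = 7.60333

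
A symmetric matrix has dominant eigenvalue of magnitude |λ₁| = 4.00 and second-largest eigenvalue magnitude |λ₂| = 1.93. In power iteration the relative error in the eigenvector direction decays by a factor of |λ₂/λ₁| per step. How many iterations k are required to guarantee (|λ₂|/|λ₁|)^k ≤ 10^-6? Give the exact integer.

19

|λ₂/λ₁| = 1.93/4.00 = 0.48250
Need k ≥ ln(10^-6) / ln(0.48250) = -13.8155 / -0.7288 ≈ 18.957
Smallest integer k satisfying the bound: 19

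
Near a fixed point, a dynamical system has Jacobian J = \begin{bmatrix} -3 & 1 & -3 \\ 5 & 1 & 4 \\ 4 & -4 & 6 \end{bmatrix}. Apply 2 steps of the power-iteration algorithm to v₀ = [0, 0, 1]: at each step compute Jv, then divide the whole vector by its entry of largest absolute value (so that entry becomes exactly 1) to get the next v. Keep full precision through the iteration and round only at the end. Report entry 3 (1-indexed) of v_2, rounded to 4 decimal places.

Jv0 = (-3.00000, 4.00000, 6.00000); divide by 6.00000 → v1 = (-0.50000, 0.66667, 1.00000)
Jv1 = (-0.83333, 2.16667, 1.33333); divide by 2.16667 → v2 = (-0.38462, 1.00000, 0.61538)
Requested entry of v2: 8/13 = 0.6154

0.6154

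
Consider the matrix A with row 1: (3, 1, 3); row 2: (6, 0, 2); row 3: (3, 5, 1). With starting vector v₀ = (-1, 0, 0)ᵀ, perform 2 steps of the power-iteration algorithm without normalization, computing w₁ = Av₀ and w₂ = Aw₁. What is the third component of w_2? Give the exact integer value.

-42

w1 = Av₀ = (-3, -6, -3)
w2 = Aw1 = (-24, -24, -42)
The requested component of w2 is -42.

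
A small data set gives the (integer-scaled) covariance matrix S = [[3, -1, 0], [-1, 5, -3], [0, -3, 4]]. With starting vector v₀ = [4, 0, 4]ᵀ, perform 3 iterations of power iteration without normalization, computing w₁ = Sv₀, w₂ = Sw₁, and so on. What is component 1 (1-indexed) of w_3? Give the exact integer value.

w1 = Sv₀ = (3·4 + (-1)·0 + 0·4; (-1)·4 + 5·0 + (-3)·4; 0·4 + (-3)·0 + 4·4) = (12, -16, 16)
w2 = Sw1 = (3·12 + (-1)·(-16) + 0·16; (-1)·12 + 5·(-16) + (-3)·16; 0·12 + (-3)·(-16) + 4·16) = (52, -140, 112)
w3 = Sw2 = (296, -1088, 868)
The requested component of w3 is 296.

296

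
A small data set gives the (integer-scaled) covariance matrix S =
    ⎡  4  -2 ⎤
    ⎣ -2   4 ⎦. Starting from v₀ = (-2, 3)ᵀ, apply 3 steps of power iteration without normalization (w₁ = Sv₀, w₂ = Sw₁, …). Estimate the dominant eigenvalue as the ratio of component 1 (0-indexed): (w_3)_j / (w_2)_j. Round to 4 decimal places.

w1 = Sv₀ = (-14, 16)
w2 = Sw1 = (-88, 92)
w3 = Sw2 = (-536, 544)
Ratio at component: 544 / 92 = 5.9130

5.9130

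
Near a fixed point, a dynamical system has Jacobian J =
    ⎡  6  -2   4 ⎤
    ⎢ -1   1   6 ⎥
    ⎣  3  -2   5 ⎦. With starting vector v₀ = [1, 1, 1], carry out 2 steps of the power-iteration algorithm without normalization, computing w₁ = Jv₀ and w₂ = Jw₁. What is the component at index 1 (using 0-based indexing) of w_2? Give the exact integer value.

w1 = Jv₀ = (6·1 + (-2)·1 + 4·1; (-1)·1 + 1·1 + 6·1; 3·1 + (-2)·1 + 5·1) = (8, 6, 6)
w2 = Jw1 = (6·8 + (-2)·6 + 4·6; (-1)·8 + 1·6 + 6·6; 3·8 + (-2)·6 + 5·6) = (60, 34, 42)
The requested component of w2 is 34.

34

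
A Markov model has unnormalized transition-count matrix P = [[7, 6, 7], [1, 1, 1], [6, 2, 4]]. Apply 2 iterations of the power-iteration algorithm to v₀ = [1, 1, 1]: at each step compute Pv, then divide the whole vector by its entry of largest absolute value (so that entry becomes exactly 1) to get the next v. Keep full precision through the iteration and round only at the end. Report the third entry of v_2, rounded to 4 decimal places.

Pv0 = (20.00000, 3.00000, 12.00000); divide by 20.00000 → v1 = (1.00000, 0.15000, 0.60000)
Pv1 = (12.10000, 1.75000, 8.70000); divide by 12.10000 → v2 = (1.00000, 0.14463, 0.71901)
Requested entry of v2: 174/242 = 0.7190

0.7190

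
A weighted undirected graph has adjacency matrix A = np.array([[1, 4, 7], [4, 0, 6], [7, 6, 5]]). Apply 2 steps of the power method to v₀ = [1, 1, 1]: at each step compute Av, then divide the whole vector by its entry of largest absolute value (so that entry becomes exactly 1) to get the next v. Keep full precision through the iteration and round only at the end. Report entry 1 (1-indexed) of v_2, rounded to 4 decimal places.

0.7607

Av0 = (12.00000, 10.00000, 18.00000); divide by 18.00000 → v1 = (0.66667, 0.55556, 1.00000)
Av1 = (9.88889, 8.66667, 13.00000); divide by 13.00000 → v2 = (0.76068, 0.66667, 1.00000)
Requested entry of v2: 178/234 = 0.7607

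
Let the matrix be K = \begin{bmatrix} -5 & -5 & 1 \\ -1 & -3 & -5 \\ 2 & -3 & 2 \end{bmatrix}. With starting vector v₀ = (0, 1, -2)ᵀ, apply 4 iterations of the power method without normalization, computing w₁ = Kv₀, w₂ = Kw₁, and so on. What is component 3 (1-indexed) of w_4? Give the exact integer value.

-1155

w1 = Kv₀ = ((-5)·0 + (-5)·1 + 1·(-2); (-1)·0 + (-3)·1 + (-5)·(-2); 2·0 + (-3)·1 + 2·(-2)) = (-7, 7, -7)
w2 = Kw1 = ((-5)·(-7) + (-5)·7 + 1·(-7); (-1)·(-7) + (-3)·7 + (-5)·(-7); 2·(-7) + (-3)·7 + 2·(-7)) = (-7, 21, -49)
w3 = Kw2 = (-119, 189, -175)
w4 = Kw3 = (-525, 427, -1155)
The requested component of w4 is -1155.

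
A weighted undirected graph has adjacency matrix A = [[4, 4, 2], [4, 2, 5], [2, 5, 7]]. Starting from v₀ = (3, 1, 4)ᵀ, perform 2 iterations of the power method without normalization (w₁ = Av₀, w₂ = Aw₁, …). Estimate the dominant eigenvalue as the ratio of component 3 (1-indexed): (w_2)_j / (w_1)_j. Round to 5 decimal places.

w1 = Av₀ = (4·3 + 4·1 + 2·4; 4·3 + 2·1 + 5·4; 2·3 + 5·1 + 7·4) = (24, 34, 39)
w2 = Aw1 = (4·24 + 4·34 + 2·39; 4·24 + 2·34 + 5·39; 2·24 + 5·34 + 7·39) = (310, 359, 491)
Ratio at component: 491 / 39 = 12.58974

λ ≈ 12.58974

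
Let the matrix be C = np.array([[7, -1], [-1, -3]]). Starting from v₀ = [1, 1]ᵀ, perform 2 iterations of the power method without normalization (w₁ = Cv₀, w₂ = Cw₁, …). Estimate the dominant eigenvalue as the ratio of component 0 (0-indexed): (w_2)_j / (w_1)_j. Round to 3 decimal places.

λ ≈ 7.667

w1 = Cv₀ = (7·1 + (-1)·1; (-1)·1 + (-3)·1) = (6, -4)
w2 = Cw1 = (7·6 + (-1)·(-4); (-1)·6 + (-3)·(-4)) = (46, 6)
Ratio at component: 46 / 6 = 7.667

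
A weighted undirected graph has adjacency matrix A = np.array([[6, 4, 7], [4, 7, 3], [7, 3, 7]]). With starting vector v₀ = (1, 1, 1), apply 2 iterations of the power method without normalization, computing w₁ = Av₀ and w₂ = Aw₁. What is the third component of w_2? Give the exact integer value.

280

w1 = Av₀ = (6·1 + 4·1 + 7·1; 4·1 + 7·1 + 3·1; 7·1 + 3·1 + 7·1) = (17, 14, 17)
w2 = Aw1 = (6·17 + 4·14 + 7·17; 4·17 + 7·14 + 3·17; 7·17 + 3·14 + 7·17) = (277, 217, 280)
The requested component of w2 is 280.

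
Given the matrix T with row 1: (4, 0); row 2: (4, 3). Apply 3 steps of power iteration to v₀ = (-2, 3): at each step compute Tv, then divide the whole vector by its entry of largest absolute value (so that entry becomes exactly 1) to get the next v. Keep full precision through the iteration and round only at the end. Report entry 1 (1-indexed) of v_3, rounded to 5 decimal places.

Tv0 = (-8.000000, 1.000000); divide by -8.000000 → v1 = (1.000000, -0.125000)
Tv1 = (4.000000, 3.625000); divide by 4.000000 → v2 = (1.000000, 0.906250)
Tv2 = (4.000000, 6.718750); divide by 6.718750 → v3 = (0.595349, 1.000000)
Requested entry of v3: -128/-215 = 0.59535

0.59535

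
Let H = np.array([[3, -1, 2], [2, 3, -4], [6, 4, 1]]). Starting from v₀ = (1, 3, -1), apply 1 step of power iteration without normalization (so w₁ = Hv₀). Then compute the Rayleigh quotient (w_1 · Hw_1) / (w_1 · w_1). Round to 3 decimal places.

1.301

w1 = Hv₀ = (-2, 15, 17)
Hw1 = (13, -27, 65)
w1·Hw1 = (-2)·13 + 15·(-27) + 17·65 = 674; w1·w1 = (-2)·(-2) + 15·15 + 17·17 = 518
λ ≈ 674/518 = 1.301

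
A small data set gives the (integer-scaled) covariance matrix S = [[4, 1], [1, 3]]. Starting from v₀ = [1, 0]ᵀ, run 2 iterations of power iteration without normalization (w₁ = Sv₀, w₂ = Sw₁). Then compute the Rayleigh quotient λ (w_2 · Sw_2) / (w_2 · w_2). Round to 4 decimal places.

w1 = Sv₀ = (4·1 + 1·0; 1·1 + 3·0) = (4, 1)
w2 = Sw1 = (4·4 + 1·1; 1·4 + 3·1) = (17, 7)
Sw2 = (75, 38)
w2·Sw2 = 17·75 + 7·38 = 1541; w2·w2 = 17·17 + 7·7 = 338
λ ≈ 1541/338 = 4.5592

4.5592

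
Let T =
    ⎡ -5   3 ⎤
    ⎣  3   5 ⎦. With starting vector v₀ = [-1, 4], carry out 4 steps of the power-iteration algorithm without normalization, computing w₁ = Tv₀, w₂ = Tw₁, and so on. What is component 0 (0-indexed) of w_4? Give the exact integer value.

w1 = Tv₀ = (17, 17)
w2 = Tw1 = (-34, 136)
w3 = Tw2 = (578, 578)
w4 = Tw3 = (-1156, 4624)
The requested component of w4 is -1156.

-1156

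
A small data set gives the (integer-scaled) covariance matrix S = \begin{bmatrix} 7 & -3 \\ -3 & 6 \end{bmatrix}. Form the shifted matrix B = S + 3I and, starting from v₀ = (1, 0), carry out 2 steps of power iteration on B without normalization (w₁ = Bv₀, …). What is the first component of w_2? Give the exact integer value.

109

B = S + 3I has rows (10, -3); (-3, 9)
w1 = Bv₀ = (10·1 + (-3)·0; (-3)·1 + 9·0) = (10, -3)
w2 = Bw1 = (10·10 + (-3)·(-3); (-3)·10 + 9·(-3)) = (109, -57)
Requested component of w2: 109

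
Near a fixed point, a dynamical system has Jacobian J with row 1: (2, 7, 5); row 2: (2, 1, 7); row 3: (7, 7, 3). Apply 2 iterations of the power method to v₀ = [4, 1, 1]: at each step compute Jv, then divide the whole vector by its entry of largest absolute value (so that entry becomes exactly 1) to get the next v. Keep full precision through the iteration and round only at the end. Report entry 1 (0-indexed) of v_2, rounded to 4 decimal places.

0.8798

Jv0 = (20.00000, 16.00000, 38.00000); divide by 38.00000 → v1 = (0.52632, 0.42105, 1.00000)
Jv1 = (9.00000, 8.47368, 9.63158); divide by 9.63158 → v2 = (0.93443, 0.87978, 1.00000)
Requested entry of v2: 322/366 = 0.8798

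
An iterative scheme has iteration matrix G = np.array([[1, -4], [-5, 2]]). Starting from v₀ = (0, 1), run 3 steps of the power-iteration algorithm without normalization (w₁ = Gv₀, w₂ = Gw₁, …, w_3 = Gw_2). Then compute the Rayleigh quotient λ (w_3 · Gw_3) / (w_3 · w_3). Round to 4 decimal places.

w1 = Gv₀ = (-4, 2)
w2 = Gw1 = (-12, 24)
w3 = Gw2 = (-108, 108)
Gw3 = (-540, 756)
w3·Gw3 = (-108)·(-540) + 108·756 = 139968; w3·w3 = (-108)·(-108) + 108·108 = 23328
λ ≈ 139968/23328 = 6.0000

6.0000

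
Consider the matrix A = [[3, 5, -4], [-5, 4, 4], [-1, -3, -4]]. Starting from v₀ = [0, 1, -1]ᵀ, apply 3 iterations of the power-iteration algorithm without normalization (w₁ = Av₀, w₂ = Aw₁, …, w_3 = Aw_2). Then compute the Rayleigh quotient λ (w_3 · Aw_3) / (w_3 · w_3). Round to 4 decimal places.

w1 = Av₀ = (3·0 + 5·1 + (-4)·(-1); (-5)·0 + 4·1 + 4·(-1); (-1)·0 + (-3)·1 + (-4)·(-1)) = (9, 0, 1)
w2 = Aw1 = (3·9 + 5·0 + (-4)·1; (-5)·9 + 4·0 + 4·1; (-1)·9 + (-3)·0 + (-4)·1) = (23, -41, -13)
w3 = Aw2 = (-84, -331, 152)
Aw3 = (-2515, -296, 469)
w3·Aw3 = (-84)·(-2515) + (-331)·(-296) + 152·469 = 380524; w3·w3 = (-84)·(-84) + (-331)·(-331) + 152·152 = 139721
λ ≈ 380524/139721 = 2.7235

λ ≈ 2.7235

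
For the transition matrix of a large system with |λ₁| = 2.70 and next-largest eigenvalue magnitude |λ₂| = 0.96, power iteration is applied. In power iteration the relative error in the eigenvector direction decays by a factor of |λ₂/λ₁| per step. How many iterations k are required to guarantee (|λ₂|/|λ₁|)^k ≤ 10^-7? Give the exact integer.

|λ₂/λ₁| = 0.96/2.70 = 0.35556
Need k ≥ ln(10^-7) / ln(0.35556) = -16.1181 / -1.0341 ≈ 15.587
Smallest integer k satisfying the bound: 16

16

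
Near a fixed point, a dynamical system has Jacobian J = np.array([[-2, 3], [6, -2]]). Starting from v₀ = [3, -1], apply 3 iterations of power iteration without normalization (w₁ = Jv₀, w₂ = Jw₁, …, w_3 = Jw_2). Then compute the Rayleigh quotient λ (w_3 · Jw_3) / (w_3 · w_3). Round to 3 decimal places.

w1 = Jv₀ = (-9, 20)
w2 = Jw1 = (78, -94)
w3 = Jw2 = (-438, 656)
Jw3 = (2844, -3940)
w3·Jw3 = (-438)·2844 + 656·(-3940) = -3830312; w3·w3 = (-438)·(-438) + 656·656 = 622180
λ ≈ -3830312/622180 = -6.156

λ ≈ -6.156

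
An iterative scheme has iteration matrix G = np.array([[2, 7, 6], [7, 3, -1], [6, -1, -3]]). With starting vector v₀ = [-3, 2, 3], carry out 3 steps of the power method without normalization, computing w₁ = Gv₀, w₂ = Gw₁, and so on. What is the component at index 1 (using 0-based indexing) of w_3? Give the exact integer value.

-1526

w1 = Gv₀ = (2·(-3) + 7·2 + 6·3; 7·(-3) + 3·2 + (-1)·3; 6·(-3) + (-1)·2 + (-3)·3) = (26, -18, -29)
w2 = Gw1 = (2·26 + 7·(-18) + 6·(-29); 7·26 + 3·(-18) + (-1)·(-29); 6·26 + (-1)·(-18) + (-3)·(-29)) = (-248, 157, 261)
w3 = Gw2 = (2169, -1526, -2428)
The requested component of w3 is -1526.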